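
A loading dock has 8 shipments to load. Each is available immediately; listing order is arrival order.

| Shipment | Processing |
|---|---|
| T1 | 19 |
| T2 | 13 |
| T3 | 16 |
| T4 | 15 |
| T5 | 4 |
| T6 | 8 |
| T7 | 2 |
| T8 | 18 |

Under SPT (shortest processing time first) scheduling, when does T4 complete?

42

SPT (increasing processing time): T7 T5 T6 T2 T4 T3 T8 T1.
T7: 0→2
T5: 2→6
T6: 6→14
T2: 14→27
T4: 27→42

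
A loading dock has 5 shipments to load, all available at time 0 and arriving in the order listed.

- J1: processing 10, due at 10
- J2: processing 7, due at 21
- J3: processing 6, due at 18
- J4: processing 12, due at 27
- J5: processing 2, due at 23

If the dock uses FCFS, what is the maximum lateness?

FIFO (arrival order): J1 J2 J3 J4 J5.
J1: 0→10, due 10, lateness 0
J2: 10→17, due 21, lateness -4
J3: 17→23, due 18, lateness 5
J4: 23→35, due 27, lateness 8
J5: 35→37, due 23, lateness 14
Maximum = 14.

14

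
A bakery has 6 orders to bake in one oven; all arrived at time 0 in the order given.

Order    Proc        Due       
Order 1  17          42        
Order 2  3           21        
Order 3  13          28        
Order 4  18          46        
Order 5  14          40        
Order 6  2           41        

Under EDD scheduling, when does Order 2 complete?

EDD (increasing due date): Order 2 Order 3 Order 5 Order 6 Order 1 Order 4.
Order 2: 0→3

3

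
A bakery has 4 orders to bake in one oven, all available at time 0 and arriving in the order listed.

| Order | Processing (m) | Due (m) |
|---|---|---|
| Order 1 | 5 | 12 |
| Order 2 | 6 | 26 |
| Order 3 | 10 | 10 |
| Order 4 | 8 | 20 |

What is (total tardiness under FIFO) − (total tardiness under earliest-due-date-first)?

11

FIFO (arrival order): Order 1 Order 2 Order 3 Order 4.
Order 1: 0→5, due 12, tardiness 0
Order 2: 5→11, due 26, tardiness 0
Order 3: 11→21, due 10, tardiness 11
Order 4: 21→29, due 20, tardiness 9
Sum = 0+0+11+9 = 20.
EDD (increasing due date): Order 3 Order 1 Order 4 Order 2.
Order 3: 0→10, due 10, tardiness 0
Order 1: 10→15, due 12, tardiness 3
Order 4: 15→23, due 20, tardiness 3
Order 2: 23→29, due 26, tardiness 3
Sum = 0+3+3+3 = 9.
Difference = 20 − 9 = 11.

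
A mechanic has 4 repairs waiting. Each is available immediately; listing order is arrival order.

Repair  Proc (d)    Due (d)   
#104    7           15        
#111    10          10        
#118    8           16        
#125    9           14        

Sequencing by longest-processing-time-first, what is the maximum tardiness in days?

19

LPT (decreasing processing time): #111 #125 #118 #104.
#111: 0→10, due 10, tardiness 0
#125: 10→19, due 14, tardiness 5
#118: 19→27, due 16, tardiness 11
#104: 27→34, due 15, tardiness 19
Maximum = 19.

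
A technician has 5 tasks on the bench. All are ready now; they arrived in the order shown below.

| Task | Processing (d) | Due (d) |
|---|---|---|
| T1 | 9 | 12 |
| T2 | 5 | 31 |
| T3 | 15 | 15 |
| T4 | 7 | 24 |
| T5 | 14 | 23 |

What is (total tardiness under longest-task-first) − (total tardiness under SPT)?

16

LPT (decreasing processing time): T3 T5 T1 T4 T2.
T3: 0→15, due 15, tardiness 0
T5: 15→29, due 23, tardiness 6
T1: 29→38, due 12, tardiness 26
T4: 38→45, due 24, tardiness 21
T2: 45→50, due 31, tardiness 19
Sum = 0+6+26+21+19 = 72.
SPT (increasing processing time): T2 T4 T1 T5 T3.
T2: 0→5, due 31, tardiness 0
T4: 5→12, due 24, tardiness 0
T1: 12→21, due 12, tardiness 9
T5: 21→35, due 23, tardiness 12
T3: 35→50, due 15, tardiness 35
Sum = 0+0+9+12+35 = 56.
Difference = 72 − 56 = 16.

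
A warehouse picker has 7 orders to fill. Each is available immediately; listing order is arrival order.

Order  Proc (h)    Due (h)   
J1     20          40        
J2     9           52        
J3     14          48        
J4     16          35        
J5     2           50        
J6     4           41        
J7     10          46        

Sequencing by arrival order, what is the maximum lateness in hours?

FIFO (arrival order): J1 J2 J3 J4 J5 J6 J7.
J1: 0→20, due 40, lateness -20
J2: 20→29, due 52, lateness -23
J3: 29→43, due 48, lateness -5
J4: 43→59, due 35, lateness 24
J5: 59→61, due 50, lateness 11
J6: 61→65, due 41, lateness 24
J7: 65→75, due 46, lateness 29
Maximum = 29.

29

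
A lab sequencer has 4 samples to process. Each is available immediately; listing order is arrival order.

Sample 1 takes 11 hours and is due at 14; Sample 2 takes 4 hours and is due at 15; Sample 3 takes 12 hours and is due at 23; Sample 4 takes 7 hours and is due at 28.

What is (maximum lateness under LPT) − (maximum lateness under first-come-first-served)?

LPT (decreasing processing time): Sample 3 Sample 1 Sample 4 Sample 2.
Sample 3: 0→12, due 23, lateness -11
Sample 1: 12→23, due 14, lateness 9
Sample 4: 23→30, due 28, lateness 2
Sample 2: 30→34, due 15, lateness 19
Maximum = 19.
FIFO (arrival order): Sample 1 Sample 2 Sample 3 Sample 4.
Sample 1: 0→11, due 14, lateness -3
Sample 2: 11→15, due 15, lateness 0
Sample 3: 15→27, due 23, lateness 4
Sample 4: 27→34, due 28, lateness 6
Maximum = 6.
Difference = 19 − 6 = 13.

13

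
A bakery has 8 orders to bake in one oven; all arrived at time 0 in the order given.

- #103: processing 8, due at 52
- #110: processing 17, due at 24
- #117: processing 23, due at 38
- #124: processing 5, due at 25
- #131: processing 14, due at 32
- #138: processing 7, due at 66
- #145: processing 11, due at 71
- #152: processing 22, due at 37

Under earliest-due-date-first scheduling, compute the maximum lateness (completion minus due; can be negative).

43

EDD (increasing due date): #110 #124 #131 #152 #117 #103 #138 #145.
#110: 0→17, due 24, lateness -7
#124: 17→22, due 25, lateness -3
#131: 22→36, due 32, lateness 4
#152: 36→58, due 37, lateness 21
#117: 58→81, due 38, lateness 43
#103: 81→89, due 52, lateness 37
#138: 89→96, due 66, lateness 30
#145: 96→107, due 71, lateness 36
Maximum = 43.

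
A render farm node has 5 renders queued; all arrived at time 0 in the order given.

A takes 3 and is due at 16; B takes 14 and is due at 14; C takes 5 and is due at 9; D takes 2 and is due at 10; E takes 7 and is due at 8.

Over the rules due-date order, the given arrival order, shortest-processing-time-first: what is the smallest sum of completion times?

EDD (increasing due date): E C D B A.
E: 0→7
C: 7→12
D: 12→14
B: 14→28
A: 28→31
Sum = 7+12+14+28+31 = 92.
FIFO (arrival order): A B C D E.
A: 0→3
B: 3→17
C: 17→22
D: 22→24
E: 24→31
Sum = 3+17+22+24+31 = 97.
SPT (increasing processing time): D A C E B.
D: 0→2
A: 2→5
C: 5→10
E: 10→17
B: 17→31
Sum = 2+5+10+17+31 = 65.
EDD 92, FIFO 97, SPT 65 → minimum 65.

65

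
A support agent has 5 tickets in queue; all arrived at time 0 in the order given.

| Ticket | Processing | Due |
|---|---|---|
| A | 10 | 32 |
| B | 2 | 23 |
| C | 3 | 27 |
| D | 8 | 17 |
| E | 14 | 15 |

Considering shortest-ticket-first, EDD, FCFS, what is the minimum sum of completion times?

80

SPT (increasing processing time): B C D A E.
B: 0→2
C: 2→5
D: 5→13
A: 13→23
E: 23→37
Sum = 2+5+13+23+37 = 80.
EDD (increasing due date): E D B C A.
E: 0→14
D: 14→22
B: 22→24
C: 24→27
A: 27→37
Sum = 14+22+24+27+37 = 124.
FIFO (arrival order): A B C D E.
A: 0→10
B: 10→12
C: 12→15
D: 15→23
E: 23→37
Sum = 10+12+15+23+37 = 97.
SPT 80, EDD 124, FIFO 97 → minimum 80.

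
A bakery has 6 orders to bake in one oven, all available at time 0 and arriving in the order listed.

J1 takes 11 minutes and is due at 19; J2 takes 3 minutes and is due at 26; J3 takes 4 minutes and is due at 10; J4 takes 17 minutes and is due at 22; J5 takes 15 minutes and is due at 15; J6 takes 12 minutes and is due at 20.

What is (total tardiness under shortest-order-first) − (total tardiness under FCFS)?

SPT (increasing processing time): J2 J3 J1 J6 J5 J4.
J2: 0→3, due 26, tardiness 0
J3: 3→7, due 10, tardiness 0
J1: 7→18, due 19, tardiness 0
J6: 18→30, due 20, tardiness 10
J5: 30→45, due 15, tardiness 30
J4: 45→62, due 22, tardiness 40
Sum = 0+0+0+10+30+40 = 80.
FIFO (arrival order): J1 J2 J3 J4 J5 J6.
J1: 0→11, due 19, tardiness 0
J2: 11→14, due 26, tardiness 0
J3: 14→18, due 10, tardiness 8
J4: 18→35, due 22, tardiness 13
J5: 35→50, due 15, tardiness 35
J6: 50→62, due 20, tardiness 42
Sum = 0+0+8+13+35+42 = 98.
Difference = 80 − 98 = -18.

-18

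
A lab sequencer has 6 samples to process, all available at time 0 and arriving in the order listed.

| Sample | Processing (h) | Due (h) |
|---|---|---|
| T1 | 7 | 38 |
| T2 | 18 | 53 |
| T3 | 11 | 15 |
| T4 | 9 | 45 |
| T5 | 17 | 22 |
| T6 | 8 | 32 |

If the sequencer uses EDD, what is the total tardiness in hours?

39

EDD (increasing due date): T3 T5 T6 T1 T4 T2.
T3: 0→11, due 15, tardiness 0
T5: 11→28, due 22, tardiness 6
T6: 28→36, due 32, tardiness 4
T1: 36→43, due 38, tardiness 5
T4: 43→52, due 45, tardiness 7
T2: 52→70, due 53, tardiness 17
Sum = 0+6+4+5+7+17 = 39.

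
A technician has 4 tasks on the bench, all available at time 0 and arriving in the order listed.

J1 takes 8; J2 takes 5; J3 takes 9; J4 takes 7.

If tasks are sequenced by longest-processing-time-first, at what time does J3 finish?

9

LPT (decreasing processing time): J3 J1 J4 J2.
J3: 0→9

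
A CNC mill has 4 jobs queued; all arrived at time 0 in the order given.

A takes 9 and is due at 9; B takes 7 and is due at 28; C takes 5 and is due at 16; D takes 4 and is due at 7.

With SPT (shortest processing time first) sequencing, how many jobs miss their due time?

1

SPT (increasing processing time): D C B A.
D: 0→4, due 7, tardiness 0
C: 4→9, due 16, tardiness 0
B: 9→16, due 28, tardiness 0
A: 16→25, due 9, tardiness 16
Late jobs: 1.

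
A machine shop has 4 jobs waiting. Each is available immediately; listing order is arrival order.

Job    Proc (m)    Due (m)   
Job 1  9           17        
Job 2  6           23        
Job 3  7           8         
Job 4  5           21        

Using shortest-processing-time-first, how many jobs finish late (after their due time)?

SPT (increasing processing time): Job 4 Job 2 Job 3 Job 1.
Job 4: 0→5, due 21, tardiness 0
Job 2: 5→11, due 23, tardiness 0
Job 3: 11→18, due 8, tardiness 10
Job 1: 18→27, due 17, tardiness 10
Late jobs: 2.

2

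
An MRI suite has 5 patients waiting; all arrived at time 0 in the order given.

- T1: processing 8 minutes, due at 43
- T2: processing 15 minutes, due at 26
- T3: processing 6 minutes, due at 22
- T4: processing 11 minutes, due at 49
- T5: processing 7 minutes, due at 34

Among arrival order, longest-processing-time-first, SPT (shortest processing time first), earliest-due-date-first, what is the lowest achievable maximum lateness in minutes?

FIFO (arrival order): T1 T2 T3 T4 T5.
T1: 0→8, due 43, lateness -35
T2: 8→23, due 26, lateness -3
T3: 23→29, due 22, lateness 7
T4: 29→40, due 49, lateness -9
T5: 40→47, due 34, lateness 13
Maximum = 13.
LPT (decreasing processing time): T2 T4 T1 T5 T3.
T2: 0→15, due 26, lateness -11
T4: 15→26, due 49, lateness -23
T1: 26→34, due 43, lateness -9
T5: 34→41, due 34, lateness 7
T3: 41→47, due 22, lateness 25
Maximum = 25.
SPT (increasing processing time): T3 T5 T1 T4 T2.
T3: 0→6, due 22, lateness -16
T5: 6→13, due 34, lateness -21
T1: 13→21, due 43, lateness -22
T4: 21→32, due 49, lateness -17
T2: 32→47, due 26, lateness 21
Maximum = 21.
EDD (increasing due date): T3 T2 T5 T1 T4.
T3: 0→6, due 22, lateness -16
T2: 6→21, due 26, lateness -5
T5: 21→28, due 34, lateness -6
T1: 28→36, due 43, lateness -7
T4: 36→47, due 49, lateness -2
Maximum = -2.
FIFO 13, LPT 25, SPT 21, EDD -2 → minimum -2.

-2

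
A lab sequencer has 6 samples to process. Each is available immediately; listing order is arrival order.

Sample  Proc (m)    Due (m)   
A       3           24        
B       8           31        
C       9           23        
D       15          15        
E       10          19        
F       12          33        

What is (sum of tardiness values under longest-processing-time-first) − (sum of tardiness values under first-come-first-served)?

LPT (decreasing processing time): D F E C B A.
D: 0→15, due 15, tardiness 0
F: 15→27, due 33, tardiness 0
E: 27→37, due 19, tardiness 18
C: 37→46, due 23, tardiness 23
B: 46→54, due 31, tardiness 23
A: 54→57, due 24, tardiness 33
Sum = 0+0+18+23+23+33 = 97.
FIFO (arrival order): A B C D E F.
A: 0→3, due 24, tardiness 0
B: 3→11, due 31, tardiness 0
C: 11→20, due 23, tardiness 0
D: 20→35, due 15, tardiness 20
E: 35→45, due 19, tardiness 26
F: 45→57, due 33, tardiness 24
Sum = 0+0+0+20+26+24 = 70.
Difference = 97 − 70 = 27.

27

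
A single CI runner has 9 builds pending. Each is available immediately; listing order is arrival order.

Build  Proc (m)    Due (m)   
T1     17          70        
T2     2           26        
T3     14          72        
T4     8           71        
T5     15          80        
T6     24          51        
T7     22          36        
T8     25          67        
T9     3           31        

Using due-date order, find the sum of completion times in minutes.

EDD (increasing due date): T2 T9 T7 T6 T8 T1 T4 T3 T5.
T2: 0→2
T9: 2→5
T7: 5→27
T6: 27→51
T8: 51→76
T1: 76→93
T4: 93→101
T3: 101→115
T5: 115→130
Sum = 2+5+27+51+76+93+101+115+130 = 600.

600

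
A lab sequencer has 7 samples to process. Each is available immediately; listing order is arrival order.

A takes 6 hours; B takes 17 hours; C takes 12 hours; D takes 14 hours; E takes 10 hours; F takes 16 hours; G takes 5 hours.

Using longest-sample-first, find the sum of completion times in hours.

380

LPT (decreasing processing time): B F D C E A G.
B: 0→17
F: 17→33
D: 33→47
C: 47→59
E: 59→69
A: 69→75
G: 75→80
Sum = 17+33+47+59+69+75+80 = 380.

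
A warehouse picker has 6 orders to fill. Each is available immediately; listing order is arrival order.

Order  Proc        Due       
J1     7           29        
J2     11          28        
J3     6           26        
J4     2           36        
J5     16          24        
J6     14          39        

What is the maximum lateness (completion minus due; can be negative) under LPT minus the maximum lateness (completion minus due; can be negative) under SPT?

-4

LPT (decreasing processing time): J5 J6 J2 J1 J3 J4.
J5: 0→16, due 24, lateness -8
J6: 16→30, due 39, lateness -9
J2: 30→41, due 28, lateness 13
J1: 41→48, due 29, lateness 19
J3: 48→54, due 26, lateness 28
J4: 54→56, due 36, lateness 20
Maximum = 28.
SPT (increasing processing time): J4 J3 J1 J2 J6 J5.
J4: 0→2, due 36, lateness -34
J3: 2→8, due 26, lateness -18
J1: 8→15, due 29, lateness -14
J2: 15→26, due 28, lateness -2
J6: 26→40, due 39, lateness 1
J5: 40→56, due 24, lateness 32
Maximum = 32.
Difference = 28 − 32 = -4.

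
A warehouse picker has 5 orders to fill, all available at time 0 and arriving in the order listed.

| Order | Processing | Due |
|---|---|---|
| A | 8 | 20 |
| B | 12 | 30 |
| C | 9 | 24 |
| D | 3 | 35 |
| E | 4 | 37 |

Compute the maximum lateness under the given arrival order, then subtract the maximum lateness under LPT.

FIFO (arrival order): A B C D E.
A: 0→8, due 20, lateness -12
B: 8→20, due 30, lateness -10
C: 20→29, due 24, lateness 5
D: 29→32, due 35, lateness -3
E: 32→36, due 37, lateness -1
Maximum = 5.
LPT (decreasing processing time): B C A E D.
B: 0→12, due 30, lateness -18
C: 12→21, due 24, lateness -3
A: 21→29, due 20, lateness 9
E: 29→33, due 37, lateness -4
D: 33→36, due 35, lateness 1
Maximum = 9.
Difference = 5 − 9 = -4.

-4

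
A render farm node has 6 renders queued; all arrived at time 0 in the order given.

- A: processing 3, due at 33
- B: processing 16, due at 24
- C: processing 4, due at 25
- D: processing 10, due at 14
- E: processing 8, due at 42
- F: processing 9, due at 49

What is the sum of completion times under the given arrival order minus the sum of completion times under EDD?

-21

FIFO (arrival order): A B C D E F.
A: 0→3
B: 3→19
C: 19→23
D: 23→33
E: 33→41
F: 41→50
Sum = 3+19+23+33+41+50 = 169.
EDD (increasing due date): D B C A E F.
D: 0→10
B: 10→26
C: 26→30
A: 30→33
E: 33→41
F: 41→50
Sum = 10+26+30+33+41+50 = 190.
Difference = 169 − 190 = -21.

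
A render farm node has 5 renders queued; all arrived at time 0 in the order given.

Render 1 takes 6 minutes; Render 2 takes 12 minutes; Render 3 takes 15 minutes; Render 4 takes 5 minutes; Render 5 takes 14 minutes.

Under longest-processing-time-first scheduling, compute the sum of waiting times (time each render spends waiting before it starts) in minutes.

132

LPT (decreasing processing time): Render 3 Render 5 Render 2 Render 1 Render 4.
Render 3: waits 0, runs 0→15
Render 5: waits 15, runs 15→29
Render 2: waits 29, runs 29→41
Render 1: waits 41, runs 41→47
Render 4: waits 47, runs 47→52
Sum = 0+15+29+41+47 = 132.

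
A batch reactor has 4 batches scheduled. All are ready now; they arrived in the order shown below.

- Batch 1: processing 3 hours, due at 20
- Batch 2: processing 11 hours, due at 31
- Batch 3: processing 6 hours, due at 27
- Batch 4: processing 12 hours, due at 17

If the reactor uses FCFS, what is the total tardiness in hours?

FIFO (arrival order): Batch 1 Batch 2 Batch 3 Batch 4.
Batch 1: 0→3, due 20, tardiness 0
Batch 2: 3→14, due 31, tardiness 0
Batch 3: 14→20, due 27, tardiness 0
Batch 4: 20→32, due 17, tardiness 15
Sum = 0+0+0+15 = 15.

15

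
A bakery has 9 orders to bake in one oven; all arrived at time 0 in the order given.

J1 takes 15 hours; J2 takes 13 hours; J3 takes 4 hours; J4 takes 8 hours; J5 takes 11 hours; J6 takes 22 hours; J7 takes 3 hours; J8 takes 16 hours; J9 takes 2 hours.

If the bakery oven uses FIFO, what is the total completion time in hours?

FIFO (arrival order): J1 J2 J3 J4 J5 J6 J7 J8 J9.
J1: 0→15
J2: 15→28
J3: 28→32
J4: 32→40
J5: 40→51
J6: 51→73
J7: 73→76
J8: 76→92
J9: 92→94
Sum = 15+28+32+40+51+73+76+92+94 = 501.

501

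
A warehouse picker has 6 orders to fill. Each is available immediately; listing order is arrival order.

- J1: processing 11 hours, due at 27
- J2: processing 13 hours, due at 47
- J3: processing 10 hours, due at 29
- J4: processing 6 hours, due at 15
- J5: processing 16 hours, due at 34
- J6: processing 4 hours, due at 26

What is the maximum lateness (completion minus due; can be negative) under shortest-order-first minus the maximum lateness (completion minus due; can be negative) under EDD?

13

SPT (increasing processing time): J6 J4 J3 J1 J2 J5.
J6: 0→4, due 26, lateness -22
J4: 4→10, due 15, lateness -5
J3: 10→20, due 29, lateness -9
J1: 20→31, due 27, lateness 4
J2: 31→44, due 47, lateness -3
J5: 44→60, due 34, lateness 26
Maximum = 26.
EDD (increasing due date): J4 J6 J1 J3 J5 J2.
J4: 0→6, due 15, lateness -9
J6: 6→10, due 26, lateness -16
J1: 10→21, due 27, lateness -6
J3: 21→31, due 29, lateness 2
J5: 31→47, due 34, lateness 13
J2: 47→60, due 47, lateness 13
Maximum = 13.
Difference = 26 − 13 = 13.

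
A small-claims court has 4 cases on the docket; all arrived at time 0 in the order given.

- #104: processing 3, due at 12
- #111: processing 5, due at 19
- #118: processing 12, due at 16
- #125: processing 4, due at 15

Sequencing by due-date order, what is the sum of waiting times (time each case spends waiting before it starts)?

EDD (increasing due date): #104 #125 #118 #111.
#104: waits 0, runs 0→3
#125: waits 3, runs 3→7
#118: waits 7, runs 7→19
#111: waits 19, runs 19→24
Sum = 0+3+7+19 = 29.

29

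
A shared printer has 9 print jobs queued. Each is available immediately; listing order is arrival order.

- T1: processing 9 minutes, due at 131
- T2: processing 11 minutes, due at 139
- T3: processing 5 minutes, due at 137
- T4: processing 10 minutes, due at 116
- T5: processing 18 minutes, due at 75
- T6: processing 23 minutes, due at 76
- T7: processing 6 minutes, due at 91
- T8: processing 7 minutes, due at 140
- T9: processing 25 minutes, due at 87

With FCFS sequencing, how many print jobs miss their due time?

FIFO (arrival order): T1 T2 T3 T4 T5 T6 T7 T8 T9.
T1: 0→9, due 131, tardiness 0
T2: 9→20, due 139, tardiness 0
T3: 20→25, due 137, tardiness 0
T4: 25→35, due 116, tardiness 0
T5: 35→53, due 75, tardiness 0
T6: 53→76, due 76, tardiness 0
T7: 76→82, due 91, tardiness 0
T8: 82→89, due 140, tardiness 0
T9: 89→114, due 87, tardiness 27
Late print jobs: 1.

1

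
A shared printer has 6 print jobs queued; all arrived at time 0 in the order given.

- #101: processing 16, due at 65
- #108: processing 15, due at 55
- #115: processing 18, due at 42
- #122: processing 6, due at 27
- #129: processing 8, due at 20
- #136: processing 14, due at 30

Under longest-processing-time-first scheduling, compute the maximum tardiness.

LPT (decreasing processing time): #115 #101 #108 #136 #129 #122.
#115: 0→18, due 42, tardiness 0
#101: 18→34, due 65, tardiness 0
#108: 34→49, due 55, tardiness 0
#136: 49→63, due 30, tardiness 33
#129: 63→71, due 20, tardiness 51
#122: 71→77, due 27, tardiness 50
Maximum = 51.

51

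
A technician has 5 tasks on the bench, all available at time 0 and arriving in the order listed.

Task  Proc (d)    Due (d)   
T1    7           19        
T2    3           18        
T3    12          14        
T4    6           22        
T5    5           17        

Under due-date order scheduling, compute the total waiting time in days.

EDD (increasing due date): T3 T5 T2 T1 T4.
T3: waits 0, runs 0→12
T5: waits 12, runs 12→17
T2: waits 17, runs 17→20
T1: waits 20, runs 20→27
T4: waits 27, runs 27→33
Sum = 0+12+17+20+27 = 76.

76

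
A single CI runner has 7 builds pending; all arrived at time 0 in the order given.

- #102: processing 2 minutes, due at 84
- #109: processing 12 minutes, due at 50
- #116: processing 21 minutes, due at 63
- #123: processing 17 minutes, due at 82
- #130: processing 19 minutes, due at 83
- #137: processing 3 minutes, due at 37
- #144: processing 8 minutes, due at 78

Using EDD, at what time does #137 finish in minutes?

3

EDD (increasing due date): #137 #109 #116 #144 #123 #130 #102.
#137: 0→3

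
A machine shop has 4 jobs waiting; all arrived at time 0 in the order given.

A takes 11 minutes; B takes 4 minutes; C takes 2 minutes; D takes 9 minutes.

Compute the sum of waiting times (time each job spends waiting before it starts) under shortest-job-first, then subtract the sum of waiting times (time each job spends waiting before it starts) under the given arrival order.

-20

SPT (increasing processing time): C B D A.
C: waits 0, runs 0→2
B: waits 2, runs 2→6
D: waits 6, runs 6→15
A: waits 15, runs 15→26
Sum = 0+2+6+15 = 23.
FIFO (arrival order): A B C D.
A: waits 0, runs 0→11
B: waits 11, runs 11→15
C: waits 15, runs 15→17
D: waits 17, runs 17→26
Sum = 0+11+15+17 = 43.
Difference = 23 − 43 = -20.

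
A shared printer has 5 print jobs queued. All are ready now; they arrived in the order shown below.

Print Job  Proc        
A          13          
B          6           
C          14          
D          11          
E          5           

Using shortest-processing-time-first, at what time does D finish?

SPT (increasing processing time): E B D A C.
E: 0→5
B: 5→11
D: 11→22

22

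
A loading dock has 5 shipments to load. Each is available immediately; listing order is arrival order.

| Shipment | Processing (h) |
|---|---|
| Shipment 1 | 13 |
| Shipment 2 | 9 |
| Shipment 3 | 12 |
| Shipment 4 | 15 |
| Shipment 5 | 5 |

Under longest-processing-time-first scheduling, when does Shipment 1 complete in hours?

LPT (decreasing processing time): Shipment 4 Shipment 1 Shipment 3 Shipment 2 Shipment 5.
Shipment 4: 0→15
Shipment 1: 15→28

28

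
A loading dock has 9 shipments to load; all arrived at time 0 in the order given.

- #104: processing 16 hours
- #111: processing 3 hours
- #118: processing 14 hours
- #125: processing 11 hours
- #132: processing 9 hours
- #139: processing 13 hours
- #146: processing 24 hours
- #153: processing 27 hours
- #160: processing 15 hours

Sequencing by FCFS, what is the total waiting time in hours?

438

FIFO (arrival order): #104 #111 #118 #125 #132 #139 #146 #153 #160.
#104: waits 0, runs 0→16
#111: waits 16, runs 16→19
#118: waits 19, runs 19→33
#125: waits 33, runs 33→44
#132: waits 44, runs 44→53
#139: waits 53, runs 53→66
#146: waits 66, runs 66→90
#153: waits 90, runs 90→117
#160: waits 117, runs 117→132
Sum = 0+16+19+33+44+53+66+90+117 = 438.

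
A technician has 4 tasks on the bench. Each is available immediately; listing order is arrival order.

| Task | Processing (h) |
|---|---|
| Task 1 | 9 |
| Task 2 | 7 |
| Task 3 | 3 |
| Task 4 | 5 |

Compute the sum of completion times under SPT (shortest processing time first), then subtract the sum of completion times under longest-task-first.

-20

SPT (increasing processing time): Task 3 Task 4 Task 2 Task 1.
Task 3: 0→3
Task 4: 3→8
Task 2: 8→15
Task 1: 15→24
Sum = 3+8+15+24 = 50.
LPT (decreasing processing time): Task 1 Task 2 Task 4 Task 3.
Task 1: 0→9
Task 2: 9→16
Task 4: 16→21
Task 3: 21→24
Sum = 9+16+21+24 = 70.
Difference = 50 − 70 = -20.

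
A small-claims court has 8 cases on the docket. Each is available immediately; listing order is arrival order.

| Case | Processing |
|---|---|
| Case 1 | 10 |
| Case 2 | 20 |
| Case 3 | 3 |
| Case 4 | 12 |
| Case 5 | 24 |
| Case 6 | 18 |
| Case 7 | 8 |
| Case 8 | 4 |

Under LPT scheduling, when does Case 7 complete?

92

LPT (decreasing processing time): Case 5 Case 2 Case 6 Case 4 Case 1 Case 7 Case 8 Case 3.
Case 5: 0→24
Case 2: 24→44
Case 6: 44→62
Case 4: 62→74
Case 1: 74→84
Case 7: 84→92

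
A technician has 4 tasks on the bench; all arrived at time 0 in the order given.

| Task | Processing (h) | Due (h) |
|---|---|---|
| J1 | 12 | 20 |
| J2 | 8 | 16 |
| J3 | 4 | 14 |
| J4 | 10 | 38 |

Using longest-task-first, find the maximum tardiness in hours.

20

LPT (decreasing processing time): J1 J4 J2 J3.
J1: 0→12, due 20, tardiness 0
J4: 12→22, due 38, tardiness 0
J2: 22→30, due 16, tardiness 14
J3: 30→34, due 14, tardiness 20
Maximum = 20.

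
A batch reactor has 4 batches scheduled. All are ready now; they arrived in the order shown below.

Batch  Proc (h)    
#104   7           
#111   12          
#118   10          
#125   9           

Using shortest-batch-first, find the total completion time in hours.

SPT (increasing processing time): #104 #125 #118 #111.
#104: 0→7
#125: 7→16
#118: 16→26
#111: 26→38
Sum = 7+16+26+38 = 87.

87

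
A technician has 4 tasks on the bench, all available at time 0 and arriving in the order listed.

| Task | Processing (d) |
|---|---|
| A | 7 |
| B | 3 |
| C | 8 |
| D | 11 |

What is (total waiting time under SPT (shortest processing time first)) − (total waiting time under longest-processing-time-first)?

-25

SPT (increasing processing time): B A C D.
B: waits 0, runs 0→3
A: waits 3, runs 3→10
C: waits 10, runs 10→18
D: waits 18, runs 18→29
Sum = 0+3+10+18 = 31.
LPT (decreasing processing time): D C A B.
D: waits 0, runs 0→11
C: waits 11, runs 11→19
A: waits 19, runs 19→26
B: waits 26, runs 26→29
Sum = 0+11+19+26 = 56.
Difference = 31 − 56 = -25.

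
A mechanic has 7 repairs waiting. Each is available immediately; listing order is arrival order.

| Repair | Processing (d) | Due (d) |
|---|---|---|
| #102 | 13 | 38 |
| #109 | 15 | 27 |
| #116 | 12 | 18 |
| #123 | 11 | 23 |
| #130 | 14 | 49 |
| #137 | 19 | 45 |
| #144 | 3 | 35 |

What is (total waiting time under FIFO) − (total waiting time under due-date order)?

FIFO (arrival order): #102 #109 #116 #123 #130 #137 #144.
#102: waits 0, runs 0→13
#109: waits 13, runs 13→28
#116: waits 28, runs 28→40
#123: waits 40, runs 40→51
#130: waits 51, runs 51→65
#137: waits 65, runs 65→84
#144: waits 84, runs 84→87
Sum = 0+13+28+40+51+65+84 = 281.
EDD (increasing due date): #116 #123 #109 #144 #102 #137 #130.
#116: waits 0, runs 0→12
#123: waits 12, runs 12→23
#109: waits 23, runs 23→38
#144: waits 38, runs 38→41
#102: waits 41, runs 41→54
#137: waits 54, runs 54→73
#130: waits 73, runs 73→87
Sum = 0+12+23+38+41+54+73 = 241.
Difference = 281 − 241 = 40.

40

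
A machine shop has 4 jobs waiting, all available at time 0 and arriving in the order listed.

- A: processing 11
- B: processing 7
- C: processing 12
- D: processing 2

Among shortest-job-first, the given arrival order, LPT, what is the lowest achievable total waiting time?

31

SPT (increasing processing time): D B A C.
D: waits 0, runs 0→2
B: waits 2, runs 2→9
A: waits 9, runs 9→20
C: waits 20, runs 20→32
Sum = 0+2+9+20 = 31.
FIFO (arrival order): A B C D.
A: waits 0, runs 0→11
B: waits 11, runs 11→18
C: waits 18, runs 18→30
D: waits 30, runs 30→32
Sum = 0+11+18+30 = 59.
LPT (decreasing processing time): C A B D.
C: waits 0, runs 0→12
A: waits 12, runs 12→23
B: waits 23, runs 23→30
D: waits 30, runs 30→32
Sum = 0+12+23+30 = 65.
SPT 31, FIFO 59, LPT 65 → minimum 31.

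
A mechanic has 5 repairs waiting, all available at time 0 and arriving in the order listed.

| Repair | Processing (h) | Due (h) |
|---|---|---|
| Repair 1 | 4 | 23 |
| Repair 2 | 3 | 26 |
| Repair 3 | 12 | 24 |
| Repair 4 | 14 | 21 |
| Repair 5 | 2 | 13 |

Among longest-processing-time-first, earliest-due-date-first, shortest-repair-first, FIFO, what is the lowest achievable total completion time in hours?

LPT (decreasing processing time): Repair 4 Repair 3 Repair 1 Repair 2 Repair 5.
Repair 4: 0→14
Repair 3: 14→26
Repair 1: 26→30
Repair 2: 30→33
Repair 5: 33→35
Sum = 14+26+30+33+35 = 138.
EDD (increasing due date): Repair 5 Repair 4 Repair 1 Repair 3 Repair 2.
Repair 5: 0→2
Repair 4: 2→16
Repair 1: 16→20
Repair 3: 20→32
Repair 2: 32→35
Sum = 2+16+20+32+35 = 105.
SPT (increasing processing time): Repair 5 Repair 2 Repair 1 Repair 3 Repair 4.
Repair 5: 0→2
Repair 2: 2→5
Repair 1: 5→9
Repair 3: 9→21
Repair 4: 21→35
Sum = 2+5+9+21+35 = 72.
FIFO (arrival order): Repair 1 Repair 2 Repair 3 Repair 4 Repair 5.
Repair 1: 0→4
Repair 2: 4→7
Repair 3: 7→19
Repair 4: 19→33
Repair 5: 33→35
Sum = 4+7+19+33+35 = 98.
LPT 138, EDD 105, SPT 72, FIFO 98 → minimum 72.

72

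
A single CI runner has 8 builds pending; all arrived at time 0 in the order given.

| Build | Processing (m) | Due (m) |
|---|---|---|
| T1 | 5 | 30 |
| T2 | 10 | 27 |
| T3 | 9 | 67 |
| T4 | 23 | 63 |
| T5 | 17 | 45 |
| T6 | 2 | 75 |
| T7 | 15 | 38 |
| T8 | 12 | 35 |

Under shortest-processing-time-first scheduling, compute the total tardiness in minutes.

SPT (increasing processing time): T6 T1 T3 T2 T8 T7 T5 T4.
T6: 0→2, due 75, tardiness 0
T1: 2→7, due 30, tardiness 0
T3: 7→16, due 67, tardiness 0
T2: 16→26, due 27, tardiness 0
T8: 26→38, due 35, tardiness 3
T7: 38→53, due 38, tardiness 15
T5: 53→70, due 45, tardiness 25
T4: 70→93, due 63, tardiness 30
Sum = 0+0+0+0+3+15+25+30 = 73.

73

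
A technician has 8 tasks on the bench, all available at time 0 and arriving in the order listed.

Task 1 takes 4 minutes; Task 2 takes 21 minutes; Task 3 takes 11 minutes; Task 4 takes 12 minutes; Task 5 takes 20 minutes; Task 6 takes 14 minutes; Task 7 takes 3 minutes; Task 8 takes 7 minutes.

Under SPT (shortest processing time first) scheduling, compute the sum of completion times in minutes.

300

SPT (increasing processing time): Task 7 Task 1 Task 8 Task 3 Task 4 Task 6 Task 5 Task 2.
Task 7: 0→3
Task 1: 3→7
Task 8: 7→14
Task 3: 14→25
Task 4: 25→37
Task 6: 37→51
Task 5: 51→71
Task 2: 71→92
Sum = 3+7+14+25+37+51+71+92 = 300.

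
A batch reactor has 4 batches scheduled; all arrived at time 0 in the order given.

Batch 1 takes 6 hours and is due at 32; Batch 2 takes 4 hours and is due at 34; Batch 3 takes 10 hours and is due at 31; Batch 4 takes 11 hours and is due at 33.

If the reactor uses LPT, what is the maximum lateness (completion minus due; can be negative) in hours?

-3

LPT (decreasing processing time): Batch 4 Batch 3 Batch 1 Batch 2.
Batch 4: 0→11, due 33, lateness -22
Batch 3: 11→21, due 31, lateness -10
Batch 1: 21→27, due 32, lateness -5
Batch 2: 27→31, due 34, lateness -3
Maximum = -3.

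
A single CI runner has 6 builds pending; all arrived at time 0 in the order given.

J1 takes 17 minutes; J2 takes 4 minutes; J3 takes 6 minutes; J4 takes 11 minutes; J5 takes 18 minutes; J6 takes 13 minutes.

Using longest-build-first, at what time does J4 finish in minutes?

LPT (decreasing processing time): J5 J1 J6 J4 J3 J2.
J5: 0→18
J1: 18→35
J6: 35→48
J4: 48→59

59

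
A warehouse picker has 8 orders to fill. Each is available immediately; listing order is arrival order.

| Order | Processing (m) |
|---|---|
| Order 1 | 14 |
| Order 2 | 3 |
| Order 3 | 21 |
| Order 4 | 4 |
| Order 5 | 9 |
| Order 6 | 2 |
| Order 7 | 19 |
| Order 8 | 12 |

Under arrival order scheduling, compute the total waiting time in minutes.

287

FIFO (arrival order): Order 1 Order 2 Order 3 Order 4 Order 5 Order 6 Order 7 Order 8.
Order 1: waits 0, runs 0→14
Order 2: waits 14, runs 14→17
Order 3: waits 17, runs 17→38
Order 4: waits 38, runs 38→42
Order 5: waits 42, runs 42→51
Order 6: waits 51, runs 51→53
Order 7: waits 53, runs 53→72
Order 8: waits 72, runs 72→84
Sum = 0+14+17+38+42+51+53+72 = 287.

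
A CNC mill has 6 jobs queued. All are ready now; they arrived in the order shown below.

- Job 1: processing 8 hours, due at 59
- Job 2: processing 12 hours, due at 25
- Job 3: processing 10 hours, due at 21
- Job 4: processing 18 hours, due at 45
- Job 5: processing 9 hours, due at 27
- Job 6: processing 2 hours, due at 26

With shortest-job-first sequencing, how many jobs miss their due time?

SPT (increasing processing time): Job 6 Job 1 Job 5 Job 3 Job 2 Job 4.
Job 6: 0→2, due 26, tardiness 0
Job 1: 2→10, due 59, tardiness 0
Job 5: 10→19, due 27, tardiness 0
Job 3: 19→29, due 21, tardiness 8
Job 2: 29→41, due 25, tardiness 16
Job 4: 41→59, due 45, tardiness 14
Late jobs: 3.

3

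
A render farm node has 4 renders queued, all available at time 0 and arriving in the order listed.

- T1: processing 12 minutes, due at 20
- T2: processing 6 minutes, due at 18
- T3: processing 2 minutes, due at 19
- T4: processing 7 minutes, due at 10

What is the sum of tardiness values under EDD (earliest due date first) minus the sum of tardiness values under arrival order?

-11

EDD (increasing due date): T4 T2 T3 T1.
T4: 0→7, due 10, tardiness 0
T2: 7→13, due 18, tardiness 0
T3: 13→15, due 19, tardiness 0
T1: 15→27, due 20, tardiness 7
Sum = 0+0+0+7 = 7.
FIFO (arrival order): T1 T2 T3 T4.
T1: 0→12, due 20, tardiness 0
T2: 12→18, due 18, tardiness 0
T3: 18→20, due 19, tardiness 1
T4: 20→27, due 10, tardiness 17
Sum = 0+0+1+17 = 18.
Difference = 7 − 18 = -11.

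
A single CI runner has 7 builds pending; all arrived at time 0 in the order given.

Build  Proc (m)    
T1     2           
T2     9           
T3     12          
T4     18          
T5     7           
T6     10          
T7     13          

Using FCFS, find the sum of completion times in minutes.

FIFO (arrival order): T1 T2 T3 T4 T5 T6 T7.
T1: 0→2
T2: 2→11
T3: 11→23
T4: 23→41
T5: 41→48
T6: 48→58
T7: 58→71
Sum = 2+11+23+41+48+58+71 = 254.

254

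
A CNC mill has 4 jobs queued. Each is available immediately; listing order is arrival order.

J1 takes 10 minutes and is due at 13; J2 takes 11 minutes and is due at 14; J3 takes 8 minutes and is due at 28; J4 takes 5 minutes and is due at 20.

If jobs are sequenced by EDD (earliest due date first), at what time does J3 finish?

EDD (increasing due date): J1 J2 J4 J3.
J1: 0→10
J2: 10→21
J4: 21→26
J3: 26→34

34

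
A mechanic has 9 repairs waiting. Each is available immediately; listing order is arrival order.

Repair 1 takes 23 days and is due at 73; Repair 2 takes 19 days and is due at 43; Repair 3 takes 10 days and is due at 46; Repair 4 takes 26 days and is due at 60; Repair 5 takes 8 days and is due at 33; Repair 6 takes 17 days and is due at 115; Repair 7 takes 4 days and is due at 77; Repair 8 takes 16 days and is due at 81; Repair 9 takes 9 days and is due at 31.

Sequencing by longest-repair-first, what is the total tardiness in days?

LPT (decreasing processing time): Repair 4 Repair 1 Repair 2 Repair 6 Repair 8 Repair 3 Repair 9 Repair 5 Repair 7.
Repair 4: 0→26, due 60, tardiness 0
Repair 1: 26→49, due 73, tardiness 0
Repair 2: 49→68, due 43, tardiness 25
Repair 6: 68→85, due 115, tardiness 0
Repair 8: 85→101, due 81, tardiness 20
Repair 3: 101→111, due 46, tardiness 65
Repair 9: 111→120, due 31, tardiness 89
Repair 5: 120→128, due 33, tardiness 95
Repair 7: 128→132, due 77, tardiness 55
Sum = 0+0+25+0+20+65+89+95+55 = 349.

349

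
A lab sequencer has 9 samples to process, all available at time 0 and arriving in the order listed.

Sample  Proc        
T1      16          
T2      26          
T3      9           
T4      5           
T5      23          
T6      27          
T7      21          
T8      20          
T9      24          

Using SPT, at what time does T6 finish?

171

SPT (increasing processing time): T4 T3 T1 T8 T7 T5 T9 T2 T6.
T4: 0→5
T3: 5→14
T1: 14→30
T8: 30→50
T7: 50→71
T5: 71→94
T9: 94→118
T2: 118→144
T6: 144→171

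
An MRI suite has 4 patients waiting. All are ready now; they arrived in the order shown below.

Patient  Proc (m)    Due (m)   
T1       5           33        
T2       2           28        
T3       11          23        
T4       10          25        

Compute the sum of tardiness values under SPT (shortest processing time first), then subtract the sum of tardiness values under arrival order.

2

SPT (increasing processing time): T2 T1 T4 T3.
T2: 0→2, due 28, tardiness 0
T1: 2→7, due 33, tardiness 0
T4: 7→17, due 25, tardiness 0
T3: 17→28, due 23, tardiness 5
Sum = 0+0+0+5 = 5.
FIFO (arrival order): T1 T2 T3 T4.
T1: 0→5, due 33, tardiness 0
T2: 5→7, due 28, tardiness 0
T3: 7→18, due 23, tardiness 0
T4: 18→28, due 25, tardiness 3
Sum = 0+0+0+3 = 3.
Difference = 5 − 3 = 2.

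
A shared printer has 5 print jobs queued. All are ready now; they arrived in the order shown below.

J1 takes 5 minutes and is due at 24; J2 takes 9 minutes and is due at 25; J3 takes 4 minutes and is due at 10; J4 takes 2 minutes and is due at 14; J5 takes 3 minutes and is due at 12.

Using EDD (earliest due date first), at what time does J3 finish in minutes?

EDD (increasing due date): J3 J5 J4 J1 J2.
J3: 0→4

4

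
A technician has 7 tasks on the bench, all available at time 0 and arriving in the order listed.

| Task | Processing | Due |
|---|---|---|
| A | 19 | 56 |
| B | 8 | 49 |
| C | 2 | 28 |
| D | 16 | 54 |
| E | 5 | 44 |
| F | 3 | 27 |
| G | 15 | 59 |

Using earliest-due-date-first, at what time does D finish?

EDD (increasing due date): F C E B D A G.
F: 0→3
C: 3→5
E: 5→10
B: 10→18
D: 18→34

34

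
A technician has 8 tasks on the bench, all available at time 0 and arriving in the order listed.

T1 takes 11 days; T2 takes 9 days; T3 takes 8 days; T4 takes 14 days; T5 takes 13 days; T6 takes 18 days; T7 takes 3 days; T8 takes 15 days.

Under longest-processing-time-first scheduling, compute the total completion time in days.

LPT (decreasing processing time): T6 T8 T4 T5 T1 T2 T3 T7.
T6: 0→18
T8: 18→33
T4: 33→47
T5: 47→60
T1: 60→71
T2: 71→80
T3: 80→88
T7: 88→91
Sum = 18+33+47+60+71+80+88+91 = 488.

488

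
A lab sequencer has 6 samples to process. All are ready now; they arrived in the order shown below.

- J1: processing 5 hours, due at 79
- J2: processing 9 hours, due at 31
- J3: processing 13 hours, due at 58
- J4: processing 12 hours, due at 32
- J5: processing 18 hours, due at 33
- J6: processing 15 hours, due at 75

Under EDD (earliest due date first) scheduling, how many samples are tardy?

EDD (increasing due date): J2 J4 J5 J3 J6 J1.
J2: 0→9, due 31, tardiness 0
J4: 9→21, due 32, tardiness 0
J5: 21→39, due 33, tardiness 6
J3: 39→52, due 58, tardiness 0
J6: 52→67, due 75, tardiness 0
J1: 67→72, due 79, tardiness 0
Late samples: 1.

1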